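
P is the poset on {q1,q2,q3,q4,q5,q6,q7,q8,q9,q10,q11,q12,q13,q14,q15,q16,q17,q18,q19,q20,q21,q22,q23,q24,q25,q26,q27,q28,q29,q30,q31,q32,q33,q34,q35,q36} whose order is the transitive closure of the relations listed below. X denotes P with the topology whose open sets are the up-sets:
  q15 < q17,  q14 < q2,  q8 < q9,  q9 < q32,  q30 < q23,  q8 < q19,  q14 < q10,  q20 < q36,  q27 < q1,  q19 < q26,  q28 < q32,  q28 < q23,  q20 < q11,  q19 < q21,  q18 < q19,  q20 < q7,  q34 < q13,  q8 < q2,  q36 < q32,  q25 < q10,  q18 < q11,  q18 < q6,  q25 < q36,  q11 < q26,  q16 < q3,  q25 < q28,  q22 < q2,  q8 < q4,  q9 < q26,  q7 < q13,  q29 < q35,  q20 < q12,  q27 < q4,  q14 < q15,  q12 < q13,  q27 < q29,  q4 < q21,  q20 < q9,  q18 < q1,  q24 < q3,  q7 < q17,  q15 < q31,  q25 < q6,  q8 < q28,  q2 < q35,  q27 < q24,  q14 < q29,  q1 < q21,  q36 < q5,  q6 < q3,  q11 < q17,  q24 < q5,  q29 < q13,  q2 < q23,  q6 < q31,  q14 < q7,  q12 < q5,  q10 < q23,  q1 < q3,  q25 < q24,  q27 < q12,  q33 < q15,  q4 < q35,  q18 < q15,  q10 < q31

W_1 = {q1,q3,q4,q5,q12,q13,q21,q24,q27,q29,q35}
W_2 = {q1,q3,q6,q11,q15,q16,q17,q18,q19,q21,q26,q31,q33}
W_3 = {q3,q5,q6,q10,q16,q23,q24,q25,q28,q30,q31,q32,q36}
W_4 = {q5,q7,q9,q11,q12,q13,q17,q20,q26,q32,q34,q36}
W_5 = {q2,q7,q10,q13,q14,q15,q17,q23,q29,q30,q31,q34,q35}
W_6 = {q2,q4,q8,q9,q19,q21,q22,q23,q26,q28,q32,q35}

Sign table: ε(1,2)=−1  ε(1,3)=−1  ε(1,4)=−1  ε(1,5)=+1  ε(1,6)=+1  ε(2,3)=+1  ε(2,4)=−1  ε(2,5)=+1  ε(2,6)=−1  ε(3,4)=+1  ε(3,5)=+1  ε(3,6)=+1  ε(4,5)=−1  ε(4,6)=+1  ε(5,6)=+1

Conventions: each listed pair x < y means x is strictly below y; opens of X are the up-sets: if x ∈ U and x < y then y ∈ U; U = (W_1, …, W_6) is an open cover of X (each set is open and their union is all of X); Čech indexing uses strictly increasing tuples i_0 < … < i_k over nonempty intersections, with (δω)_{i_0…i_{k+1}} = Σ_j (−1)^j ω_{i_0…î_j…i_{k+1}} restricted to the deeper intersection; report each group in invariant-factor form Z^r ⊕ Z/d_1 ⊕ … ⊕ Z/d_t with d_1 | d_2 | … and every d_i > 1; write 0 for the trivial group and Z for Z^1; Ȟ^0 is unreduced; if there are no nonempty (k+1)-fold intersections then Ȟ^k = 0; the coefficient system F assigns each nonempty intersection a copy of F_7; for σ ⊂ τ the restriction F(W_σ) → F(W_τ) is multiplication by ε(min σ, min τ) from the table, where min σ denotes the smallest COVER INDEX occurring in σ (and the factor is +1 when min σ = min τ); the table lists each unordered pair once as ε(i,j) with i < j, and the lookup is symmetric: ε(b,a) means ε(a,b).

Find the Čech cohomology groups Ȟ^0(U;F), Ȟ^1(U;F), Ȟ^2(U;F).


Ȟ^0(U;F) ≅ 0; Ȟ^1(U;F) ≅ 0; Ȟ^2(U;F) ≅ Z/7

intersection data:
  W12={q1,q3,q21} W13={q3,q5,q24} W14={q5,q12,q13} W15={q13,q29,q35} W16={q4,q21,q35} W23={q3,q6,q16,q31} W24={q11,q17,q26} W25={q15,q17,q31} W26={q19,q21,q26} W34={q5,q32,q36} W35={q10,q23,q30,q31} W36={q23,q28,q32} W45={q7,q13,q17,q34} W46={q9,q26,q32} W56={q2,q23,q35}
  W123={q3} W126={q21} W134={q5} W145={q13} W156={q35} W235={q31} W245={q17} W246={q26} W346={q32} W356={q23}
C dims 6,15,10; δ0: rk_F7 6; δ1: rk_F7 9
Ȟ^0 = (6 − 6) − 0 = 0, so Ȟ^0 ≅ 0
Ȟ^1 = (15 − 9) − 6 = 0, so Ȟ^1 ≅ 0
Ȟ^2 = (10 − 0) − 9 = 1, so Ȟ^2 ≅ Z/7


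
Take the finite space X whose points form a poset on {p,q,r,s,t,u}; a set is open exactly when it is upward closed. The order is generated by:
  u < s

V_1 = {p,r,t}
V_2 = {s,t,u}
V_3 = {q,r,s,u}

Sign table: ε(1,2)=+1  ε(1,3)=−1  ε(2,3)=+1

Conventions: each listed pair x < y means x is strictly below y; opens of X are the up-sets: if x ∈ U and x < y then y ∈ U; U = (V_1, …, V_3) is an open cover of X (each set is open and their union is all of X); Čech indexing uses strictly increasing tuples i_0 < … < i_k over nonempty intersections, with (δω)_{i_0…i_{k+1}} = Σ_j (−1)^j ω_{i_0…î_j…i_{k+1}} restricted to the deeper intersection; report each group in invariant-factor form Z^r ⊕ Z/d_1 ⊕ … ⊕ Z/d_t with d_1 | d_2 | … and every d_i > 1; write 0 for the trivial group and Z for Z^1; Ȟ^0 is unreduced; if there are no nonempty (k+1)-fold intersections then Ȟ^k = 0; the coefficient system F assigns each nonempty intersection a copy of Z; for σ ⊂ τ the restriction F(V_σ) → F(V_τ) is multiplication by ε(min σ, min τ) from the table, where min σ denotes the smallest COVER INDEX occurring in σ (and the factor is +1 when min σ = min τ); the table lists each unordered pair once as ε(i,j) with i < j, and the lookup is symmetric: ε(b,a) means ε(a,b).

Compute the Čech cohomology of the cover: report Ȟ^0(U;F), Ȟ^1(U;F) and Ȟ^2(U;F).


nonempty overlaps:
  V12={t} V13={r} V23={s,u}
C dims 3,3; δ0: rk 3, SNF 1^2·2
degree 0: 3−3−0 = 0 → Ȟ^0 ≅ 0
degree 1: 3−0−3 = 0 plus torsion [2] → Ȟ^1 ≅ Z/2
degree 2: 0−0−0 = 0 → Ȟ^2 ≅ 0

Ȟ^0(U;F) ≅ 0,  Ȟ^1(U;F) ≅ Z/2,  Ȟ^2(U;F) ≅ 0


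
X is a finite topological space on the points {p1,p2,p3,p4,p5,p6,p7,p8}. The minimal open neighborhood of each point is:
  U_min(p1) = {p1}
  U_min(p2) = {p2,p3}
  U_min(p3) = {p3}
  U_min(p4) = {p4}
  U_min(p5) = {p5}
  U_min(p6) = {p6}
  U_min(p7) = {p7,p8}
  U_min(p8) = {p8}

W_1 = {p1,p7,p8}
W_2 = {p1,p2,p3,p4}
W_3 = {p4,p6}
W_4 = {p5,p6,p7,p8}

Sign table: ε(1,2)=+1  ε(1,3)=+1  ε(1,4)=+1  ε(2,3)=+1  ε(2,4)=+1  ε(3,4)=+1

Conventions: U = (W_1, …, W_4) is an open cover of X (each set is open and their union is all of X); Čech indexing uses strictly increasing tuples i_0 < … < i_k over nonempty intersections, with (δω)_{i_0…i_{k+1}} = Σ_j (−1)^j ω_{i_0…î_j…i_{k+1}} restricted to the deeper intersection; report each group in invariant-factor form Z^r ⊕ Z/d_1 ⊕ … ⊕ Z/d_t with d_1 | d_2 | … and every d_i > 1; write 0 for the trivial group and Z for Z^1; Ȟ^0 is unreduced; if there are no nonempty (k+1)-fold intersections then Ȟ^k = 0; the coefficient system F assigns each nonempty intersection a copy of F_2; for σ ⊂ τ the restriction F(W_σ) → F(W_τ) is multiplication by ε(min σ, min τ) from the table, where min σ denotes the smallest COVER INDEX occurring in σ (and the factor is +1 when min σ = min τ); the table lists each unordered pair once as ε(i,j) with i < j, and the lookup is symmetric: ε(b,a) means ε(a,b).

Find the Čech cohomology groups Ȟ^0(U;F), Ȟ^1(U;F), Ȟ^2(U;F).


Ȟ^0(U;F) ≅ Z/2; Ȟ^1(U;F) ≅ Z/2; Ȟ^2(U;F) ≅ 0

nerve simplices:
  W12={p1} W14={p7,p8} W23={p4} W34={p6}
C dims 4,4; δ0: rk_F2 3
degree 0: 4−3−0 = 1 → Ȟ^0 ≅ Z/2
degree 1: 4−0−3 = 1 → Ȟ^1 ≅ Z/2
degree 2: 0−0−0 = 0 → Ȟ^2 ≅ 0


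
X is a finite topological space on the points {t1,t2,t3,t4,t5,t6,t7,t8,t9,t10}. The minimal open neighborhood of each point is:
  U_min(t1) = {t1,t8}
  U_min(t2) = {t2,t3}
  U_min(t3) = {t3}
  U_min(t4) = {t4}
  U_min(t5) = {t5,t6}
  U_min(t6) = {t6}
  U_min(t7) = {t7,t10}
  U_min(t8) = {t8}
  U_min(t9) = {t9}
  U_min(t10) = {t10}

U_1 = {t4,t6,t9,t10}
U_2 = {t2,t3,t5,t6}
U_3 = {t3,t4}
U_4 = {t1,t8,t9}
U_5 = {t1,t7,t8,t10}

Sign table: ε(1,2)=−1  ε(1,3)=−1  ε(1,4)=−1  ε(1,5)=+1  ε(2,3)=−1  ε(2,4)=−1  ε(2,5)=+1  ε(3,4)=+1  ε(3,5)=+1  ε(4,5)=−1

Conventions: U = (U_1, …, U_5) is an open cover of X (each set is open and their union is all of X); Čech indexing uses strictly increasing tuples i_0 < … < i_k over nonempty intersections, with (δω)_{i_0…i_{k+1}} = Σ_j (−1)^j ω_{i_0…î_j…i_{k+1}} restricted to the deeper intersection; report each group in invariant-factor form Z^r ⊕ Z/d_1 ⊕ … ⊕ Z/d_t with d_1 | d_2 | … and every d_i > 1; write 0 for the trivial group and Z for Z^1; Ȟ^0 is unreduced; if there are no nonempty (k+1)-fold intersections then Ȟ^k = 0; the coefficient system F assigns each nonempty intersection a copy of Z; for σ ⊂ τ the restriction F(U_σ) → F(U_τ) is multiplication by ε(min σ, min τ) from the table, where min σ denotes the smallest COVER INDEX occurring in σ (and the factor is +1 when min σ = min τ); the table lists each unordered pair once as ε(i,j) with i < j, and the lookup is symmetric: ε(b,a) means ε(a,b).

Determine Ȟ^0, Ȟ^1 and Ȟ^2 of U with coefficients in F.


intersection data:
  U12={t6} U13={t4} U14={t9} U15={t10} U23={t3} U45={t1,t8}
C dims 5,6; δ0: rk 5, SNF 1^4·2
Ȟ^0 = (5 − 5) − 0 = 0, so Ȟ^0 ≅ 0
Ȟ^1 = (6 − 0) − 5 = 1 plus torsion [2], so Ȟ^1 ≅ Z ⊕ Z/2
Ȟ^2 = (0 − 0) − 0 = 0, so Ȟ^2 ≅ 0

Ȟ^0 = 0; Ȟ^1 = Z ⊕ Z/2; Ȟ^2 = 0


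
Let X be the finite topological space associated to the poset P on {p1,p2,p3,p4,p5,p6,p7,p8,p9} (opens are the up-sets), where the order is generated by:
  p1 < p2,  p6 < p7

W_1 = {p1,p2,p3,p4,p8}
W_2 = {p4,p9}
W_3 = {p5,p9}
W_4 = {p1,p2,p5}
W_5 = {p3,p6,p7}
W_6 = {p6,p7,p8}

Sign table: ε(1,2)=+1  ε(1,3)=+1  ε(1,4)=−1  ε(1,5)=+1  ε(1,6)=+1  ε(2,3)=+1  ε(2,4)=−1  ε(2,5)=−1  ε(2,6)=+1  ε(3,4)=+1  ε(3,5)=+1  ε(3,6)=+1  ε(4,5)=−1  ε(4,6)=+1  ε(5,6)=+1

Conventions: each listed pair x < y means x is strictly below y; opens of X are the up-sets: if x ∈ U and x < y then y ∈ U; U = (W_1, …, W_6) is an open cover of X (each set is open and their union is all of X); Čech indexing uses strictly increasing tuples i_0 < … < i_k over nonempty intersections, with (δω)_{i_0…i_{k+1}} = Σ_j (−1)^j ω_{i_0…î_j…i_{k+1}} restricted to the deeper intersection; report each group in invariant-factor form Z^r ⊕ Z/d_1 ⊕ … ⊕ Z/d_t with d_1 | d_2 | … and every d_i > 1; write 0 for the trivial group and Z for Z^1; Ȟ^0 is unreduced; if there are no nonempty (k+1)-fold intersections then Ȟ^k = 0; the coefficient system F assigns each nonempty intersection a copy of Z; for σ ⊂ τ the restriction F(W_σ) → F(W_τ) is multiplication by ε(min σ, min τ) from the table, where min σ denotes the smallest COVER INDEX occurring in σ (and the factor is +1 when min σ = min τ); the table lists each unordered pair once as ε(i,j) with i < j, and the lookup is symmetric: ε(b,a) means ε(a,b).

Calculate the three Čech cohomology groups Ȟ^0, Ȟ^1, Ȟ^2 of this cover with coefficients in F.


Ȟ^0 = 0,  Ȟ^1 = Z ⊕ Z/2,  Ȟ^2 = 0

nerve of the cover:
  W12={p4} W14={p1,p2} W15={p3} W16={p8} W23={p9} W34={p5} W56={p6,p7}
C dims 6,7; δ0: rk 6, SNF 1^5·2
Ȟ^0 = (6 − 6) − 0 = 0, so Ȟ^0 ≅ 0
Ȟ^1 = (7 − 0) − 6 = 1 plus torsion [2], so Ȟ^1 ≅ Z ⊕ Z/2
Ȟ^2 = (0 − 0) − 0 = 0, so Ȟ^2 ≅ 0


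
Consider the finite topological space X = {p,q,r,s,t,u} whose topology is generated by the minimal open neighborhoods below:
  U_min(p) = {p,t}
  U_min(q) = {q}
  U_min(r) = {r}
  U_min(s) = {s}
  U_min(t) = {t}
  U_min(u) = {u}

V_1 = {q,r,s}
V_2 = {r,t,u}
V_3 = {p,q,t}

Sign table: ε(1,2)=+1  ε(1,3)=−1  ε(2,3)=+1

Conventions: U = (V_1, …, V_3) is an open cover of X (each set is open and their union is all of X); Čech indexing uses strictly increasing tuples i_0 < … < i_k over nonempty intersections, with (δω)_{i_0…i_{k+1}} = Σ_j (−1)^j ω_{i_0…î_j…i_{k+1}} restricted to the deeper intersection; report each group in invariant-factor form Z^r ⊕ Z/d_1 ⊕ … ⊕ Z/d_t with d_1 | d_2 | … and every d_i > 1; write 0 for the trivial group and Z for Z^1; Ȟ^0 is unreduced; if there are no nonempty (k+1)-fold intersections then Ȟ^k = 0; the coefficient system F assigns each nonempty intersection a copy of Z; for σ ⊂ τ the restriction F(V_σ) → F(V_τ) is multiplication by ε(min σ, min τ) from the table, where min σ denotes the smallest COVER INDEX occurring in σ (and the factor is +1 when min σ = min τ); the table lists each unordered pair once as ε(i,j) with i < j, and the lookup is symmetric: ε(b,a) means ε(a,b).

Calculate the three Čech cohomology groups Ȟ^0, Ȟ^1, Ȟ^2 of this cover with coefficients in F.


nonempty intersections:
  V12={r} V13={q} V23={t}
C dims 3,3; δ0: rk 3, SNF 1^2·2
Ȟ^0: (3−3)−0=0 ⇒ 0
Ȟ^1: (3−0)−3=0 plus torsion [2] ⇒ Z/2
Ȟ^2: (0−0)−0=0 ⇒ 0

Ȟ^0(U;F) ≅ 0; Ȟ^1(U;F) ≅ Z/2; Ȟ^2(U;F) ≅ 0


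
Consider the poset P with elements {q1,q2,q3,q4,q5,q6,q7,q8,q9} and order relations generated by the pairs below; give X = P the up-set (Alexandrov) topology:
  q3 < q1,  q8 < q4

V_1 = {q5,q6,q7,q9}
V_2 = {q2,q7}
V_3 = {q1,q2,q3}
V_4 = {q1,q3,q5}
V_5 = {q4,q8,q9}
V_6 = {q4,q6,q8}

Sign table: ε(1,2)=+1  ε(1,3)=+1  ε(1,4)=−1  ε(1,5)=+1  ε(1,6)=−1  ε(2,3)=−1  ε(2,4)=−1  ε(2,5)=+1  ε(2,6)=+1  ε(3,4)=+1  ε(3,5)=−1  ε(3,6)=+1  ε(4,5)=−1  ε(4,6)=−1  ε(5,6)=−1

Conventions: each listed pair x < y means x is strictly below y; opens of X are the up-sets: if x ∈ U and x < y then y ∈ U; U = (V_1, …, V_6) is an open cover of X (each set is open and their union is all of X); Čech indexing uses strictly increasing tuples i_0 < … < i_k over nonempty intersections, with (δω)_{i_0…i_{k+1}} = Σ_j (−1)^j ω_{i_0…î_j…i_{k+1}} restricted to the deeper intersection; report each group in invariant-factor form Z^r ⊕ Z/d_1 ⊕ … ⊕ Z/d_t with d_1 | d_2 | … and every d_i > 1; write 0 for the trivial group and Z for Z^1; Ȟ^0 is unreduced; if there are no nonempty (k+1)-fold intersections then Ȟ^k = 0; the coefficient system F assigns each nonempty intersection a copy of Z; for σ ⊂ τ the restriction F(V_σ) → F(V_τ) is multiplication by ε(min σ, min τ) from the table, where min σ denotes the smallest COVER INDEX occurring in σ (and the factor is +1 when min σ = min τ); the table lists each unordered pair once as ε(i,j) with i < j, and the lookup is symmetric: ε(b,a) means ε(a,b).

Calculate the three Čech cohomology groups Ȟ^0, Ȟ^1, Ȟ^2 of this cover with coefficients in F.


Ȟ^0 ≅ Z, Ȟ^1 ≅ Z^2 and Ȟ^2 ≅ 0

nerve simplices:
  V12={q7} V14={q5} V15={q9} V16={q6} V23={q2} V34={q1,q3} V56={q4,q8}
C dims 6,7; δ0: rk 5, SNF 1^5
degree 0: 6−5−0 = 1 → Ȟ^0 ≅ Z
degree 1: 7−0−5 = 2 → Ȟ^1 ≅ Z^2
degree 2: 0−0−0 = 0 → Ȟ^2 ≅ 0


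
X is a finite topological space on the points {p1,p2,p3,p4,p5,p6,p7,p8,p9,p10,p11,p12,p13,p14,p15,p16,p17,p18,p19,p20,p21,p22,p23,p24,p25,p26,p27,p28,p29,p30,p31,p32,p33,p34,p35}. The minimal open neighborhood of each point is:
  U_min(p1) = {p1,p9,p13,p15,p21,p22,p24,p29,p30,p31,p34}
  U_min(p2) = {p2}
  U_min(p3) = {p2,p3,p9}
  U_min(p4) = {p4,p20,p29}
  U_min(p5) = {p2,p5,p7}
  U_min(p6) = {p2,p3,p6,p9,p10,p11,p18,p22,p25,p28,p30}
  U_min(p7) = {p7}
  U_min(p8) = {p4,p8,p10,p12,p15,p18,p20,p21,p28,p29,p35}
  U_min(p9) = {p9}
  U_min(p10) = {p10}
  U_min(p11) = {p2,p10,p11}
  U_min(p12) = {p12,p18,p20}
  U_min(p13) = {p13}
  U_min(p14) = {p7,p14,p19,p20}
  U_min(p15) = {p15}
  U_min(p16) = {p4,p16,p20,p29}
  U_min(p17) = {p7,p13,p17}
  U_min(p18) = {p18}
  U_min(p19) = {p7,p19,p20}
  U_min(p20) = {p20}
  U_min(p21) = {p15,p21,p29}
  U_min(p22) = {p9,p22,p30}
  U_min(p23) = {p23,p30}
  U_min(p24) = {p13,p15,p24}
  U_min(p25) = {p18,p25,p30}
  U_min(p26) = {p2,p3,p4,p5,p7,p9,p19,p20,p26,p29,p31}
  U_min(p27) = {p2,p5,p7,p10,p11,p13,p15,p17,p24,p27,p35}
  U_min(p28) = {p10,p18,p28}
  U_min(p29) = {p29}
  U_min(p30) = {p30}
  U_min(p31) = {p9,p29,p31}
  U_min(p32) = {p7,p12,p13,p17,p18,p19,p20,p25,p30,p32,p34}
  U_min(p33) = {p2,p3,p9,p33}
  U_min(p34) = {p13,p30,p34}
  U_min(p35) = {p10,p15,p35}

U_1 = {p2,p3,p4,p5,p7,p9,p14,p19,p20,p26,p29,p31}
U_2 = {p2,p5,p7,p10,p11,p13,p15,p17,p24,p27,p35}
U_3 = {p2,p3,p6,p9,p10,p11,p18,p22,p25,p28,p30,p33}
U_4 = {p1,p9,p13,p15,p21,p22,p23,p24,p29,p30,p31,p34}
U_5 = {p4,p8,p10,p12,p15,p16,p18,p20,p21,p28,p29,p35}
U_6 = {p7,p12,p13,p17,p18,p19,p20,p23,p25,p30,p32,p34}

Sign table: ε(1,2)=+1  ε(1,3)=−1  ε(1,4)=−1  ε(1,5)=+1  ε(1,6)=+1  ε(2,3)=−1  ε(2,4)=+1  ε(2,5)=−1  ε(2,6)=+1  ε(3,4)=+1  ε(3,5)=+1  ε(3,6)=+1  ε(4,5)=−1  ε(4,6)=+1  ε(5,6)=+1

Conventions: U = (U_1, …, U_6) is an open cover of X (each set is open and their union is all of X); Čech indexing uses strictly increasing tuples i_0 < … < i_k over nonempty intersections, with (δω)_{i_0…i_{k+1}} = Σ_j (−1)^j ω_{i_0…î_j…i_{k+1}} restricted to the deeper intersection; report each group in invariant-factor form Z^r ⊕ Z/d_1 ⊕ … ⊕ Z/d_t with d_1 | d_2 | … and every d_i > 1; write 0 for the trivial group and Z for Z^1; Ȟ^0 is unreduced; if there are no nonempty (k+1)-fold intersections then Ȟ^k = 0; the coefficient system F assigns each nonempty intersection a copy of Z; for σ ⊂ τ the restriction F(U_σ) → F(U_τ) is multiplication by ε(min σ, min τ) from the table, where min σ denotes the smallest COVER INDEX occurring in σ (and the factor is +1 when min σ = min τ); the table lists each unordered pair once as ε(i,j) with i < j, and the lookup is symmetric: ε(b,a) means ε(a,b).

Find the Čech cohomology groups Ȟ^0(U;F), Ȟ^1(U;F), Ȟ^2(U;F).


Ȟ^0(U;F) ≅ 0,  Ȟ^1(U;F) ≅ Z/2,  Ȟ^2(U;F) ≅ Z

nerve of the cover:
  U12={p2,p5,p7} U13={p2,p3,p9} U14={p9,p29,p31} U15={p4,p20,p29} U16={p7,p19,p20} U23={p2,p10,p11} U24={p13,p15,p24} U25={p10,p15,p35} U26={p7,p13,p17} U34={p9,p22,p30} U35={p10,p18,p28} U36={p18,p25,p30} U45={p15,p21,p29} U46={p13,p23,p30,p34} U56={p12,p18,p20}
  U123={p2} U126={p7} U134={p9} U145={p29} U156={p20} U235={p10} U245={p15} U246={p13} U346={p30} U356={p18}
C dims 6,15,10; δ0: rk 6, SNF 1^5·2; δ1: rk 9, SNF 1^9
Ȟ^0 = (6 − 6) − 0 = 0, so Ȟ^0 ≅ 0
Ȟ^1 = (15 − 9) − 6 = 0 plus torsion [2], so Ȟ^1 ≅ Z/2
Ȟ^2 = (10 − 0) − 9 = 1, so Ȟ^2 ≅ Z


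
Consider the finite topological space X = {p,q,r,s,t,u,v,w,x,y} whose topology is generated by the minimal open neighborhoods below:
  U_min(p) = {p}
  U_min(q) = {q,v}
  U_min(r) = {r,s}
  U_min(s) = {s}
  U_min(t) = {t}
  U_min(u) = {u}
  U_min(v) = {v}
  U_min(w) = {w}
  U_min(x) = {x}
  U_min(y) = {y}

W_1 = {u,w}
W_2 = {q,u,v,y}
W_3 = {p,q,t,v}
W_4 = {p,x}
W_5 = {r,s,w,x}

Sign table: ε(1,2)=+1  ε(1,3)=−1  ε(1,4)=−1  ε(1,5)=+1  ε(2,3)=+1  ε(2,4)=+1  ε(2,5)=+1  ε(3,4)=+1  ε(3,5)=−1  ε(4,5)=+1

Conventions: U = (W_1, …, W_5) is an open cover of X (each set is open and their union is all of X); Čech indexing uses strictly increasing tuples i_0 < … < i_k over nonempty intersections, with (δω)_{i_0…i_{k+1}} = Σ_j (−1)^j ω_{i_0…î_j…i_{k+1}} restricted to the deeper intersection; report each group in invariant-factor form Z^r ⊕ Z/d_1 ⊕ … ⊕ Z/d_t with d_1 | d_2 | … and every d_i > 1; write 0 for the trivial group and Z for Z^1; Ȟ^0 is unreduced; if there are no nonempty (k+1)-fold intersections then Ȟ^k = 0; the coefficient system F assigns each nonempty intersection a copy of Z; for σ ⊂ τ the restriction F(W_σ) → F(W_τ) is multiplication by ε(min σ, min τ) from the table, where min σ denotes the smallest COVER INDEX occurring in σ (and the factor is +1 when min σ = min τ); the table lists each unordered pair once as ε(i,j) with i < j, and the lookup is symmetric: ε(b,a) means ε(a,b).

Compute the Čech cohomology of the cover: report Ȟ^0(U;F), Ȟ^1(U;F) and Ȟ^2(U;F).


intersection data:
  W12={u} W15={w} W23={q,v} W34={p} W45={x}
C dims 5,5; δ0: rk 4, SNF 1^4
Ȟ^0 = (5 − 4) − 0 = 1, so Ȟ^0 ≅ Z
Ȟ^1 = (5 − 0) − 4 = 1, so Ȟ^1 ≅ Z
Ȟ^2 = (0 − 0) − 0 = 0, so Ȟ^2 ≅ 0

Ȟ^0 ≅ Z, Ȟ^1 ≅ Z and Ȟ^2 ≅ 0


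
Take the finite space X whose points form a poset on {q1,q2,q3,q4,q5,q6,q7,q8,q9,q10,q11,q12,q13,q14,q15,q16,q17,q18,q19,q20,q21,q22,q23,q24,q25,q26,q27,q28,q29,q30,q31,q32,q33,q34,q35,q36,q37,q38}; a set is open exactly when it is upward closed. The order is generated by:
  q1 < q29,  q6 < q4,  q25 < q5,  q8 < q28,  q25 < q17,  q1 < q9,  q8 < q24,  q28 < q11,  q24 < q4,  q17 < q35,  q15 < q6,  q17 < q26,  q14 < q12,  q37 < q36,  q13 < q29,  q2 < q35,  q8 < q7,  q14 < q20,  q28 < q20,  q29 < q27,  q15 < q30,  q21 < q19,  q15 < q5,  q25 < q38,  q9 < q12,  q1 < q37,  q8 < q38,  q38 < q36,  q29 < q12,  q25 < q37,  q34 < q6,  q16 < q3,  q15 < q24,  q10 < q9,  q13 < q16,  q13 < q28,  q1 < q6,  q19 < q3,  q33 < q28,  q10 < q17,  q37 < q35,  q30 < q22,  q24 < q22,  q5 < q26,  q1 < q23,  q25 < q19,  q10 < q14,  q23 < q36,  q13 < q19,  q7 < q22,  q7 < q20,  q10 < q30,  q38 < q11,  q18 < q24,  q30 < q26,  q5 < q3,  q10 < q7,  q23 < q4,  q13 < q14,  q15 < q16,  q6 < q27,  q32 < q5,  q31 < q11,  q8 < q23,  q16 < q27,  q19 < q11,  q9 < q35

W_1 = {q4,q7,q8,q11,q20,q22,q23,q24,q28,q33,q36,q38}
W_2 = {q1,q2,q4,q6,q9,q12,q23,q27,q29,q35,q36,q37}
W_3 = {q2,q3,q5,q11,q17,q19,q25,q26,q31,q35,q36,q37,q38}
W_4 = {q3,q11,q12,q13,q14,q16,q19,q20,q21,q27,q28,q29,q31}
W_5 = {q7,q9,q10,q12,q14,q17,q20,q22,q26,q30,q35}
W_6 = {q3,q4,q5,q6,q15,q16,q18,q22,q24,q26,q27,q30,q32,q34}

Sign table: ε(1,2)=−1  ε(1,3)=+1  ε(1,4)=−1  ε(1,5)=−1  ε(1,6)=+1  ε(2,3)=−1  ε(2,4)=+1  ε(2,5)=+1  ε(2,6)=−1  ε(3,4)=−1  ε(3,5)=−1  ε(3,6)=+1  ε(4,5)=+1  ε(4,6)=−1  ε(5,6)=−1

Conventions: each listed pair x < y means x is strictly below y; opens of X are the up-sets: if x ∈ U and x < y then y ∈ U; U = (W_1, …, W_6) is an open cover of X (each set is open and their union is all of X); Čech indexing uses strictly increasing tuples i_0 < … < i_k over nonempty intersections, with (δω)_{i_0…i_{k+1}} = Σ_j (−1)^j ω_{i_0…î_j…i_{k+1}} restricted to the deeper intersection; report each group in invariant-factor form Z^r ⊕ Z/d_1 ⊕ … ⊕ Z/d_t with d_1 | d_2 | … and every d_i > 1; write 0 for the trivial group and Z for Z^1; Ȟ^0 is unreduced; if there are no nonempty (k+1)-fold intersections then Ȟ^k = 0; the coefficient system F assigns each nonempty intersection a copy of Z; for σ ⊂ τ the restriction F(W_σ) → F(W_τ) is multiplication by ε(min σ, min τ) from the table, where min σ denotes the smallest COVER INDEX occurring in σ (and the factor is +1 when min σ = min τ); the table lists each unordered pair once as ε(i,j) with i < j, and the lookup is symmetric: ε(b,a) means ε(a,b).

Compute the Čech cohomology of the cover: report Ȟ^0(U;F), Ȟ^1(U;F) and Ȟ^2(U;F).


Ȟ^0 = Z, Ȟ^1 = 0, Ȟ^2 = Z/2

cover nerve:
  W12={q4,q23,q36} W13={q11,q36,q38} W14={q11,q20,q28} W15={q7,q20,q22} W16={q4,q22,q24} W23={q2,q35,q36,q37} W24={q12,q27,q29} W25={q9,q12,q35} W26={q4,q6,q27} W34={q3,q11,q19,q31} W35={q17,q26,q35} W36={q3,q5,q26} W45={q12,q14,q20} W46={q3,q16,q27} W56={q22,q26,q30}
  W123={q36} W126={q4} W134={q11} W145={q20} W156={q22} W235={q35} W245={q12} W246={q27} W346={q3} W356={q26}
C dims 6,15,10; δ0: rk 5, SNF 1^5; δ1: rk 10, SNF 1^9·2
Ȟ^0: (6−5)−0=1 ⇒ Z
Ȟ^1: (15−10)−5=0 ⇒ 0
Ȟ^2: (10−0)−10=0 plus torsion [2] ⇒ Z/2


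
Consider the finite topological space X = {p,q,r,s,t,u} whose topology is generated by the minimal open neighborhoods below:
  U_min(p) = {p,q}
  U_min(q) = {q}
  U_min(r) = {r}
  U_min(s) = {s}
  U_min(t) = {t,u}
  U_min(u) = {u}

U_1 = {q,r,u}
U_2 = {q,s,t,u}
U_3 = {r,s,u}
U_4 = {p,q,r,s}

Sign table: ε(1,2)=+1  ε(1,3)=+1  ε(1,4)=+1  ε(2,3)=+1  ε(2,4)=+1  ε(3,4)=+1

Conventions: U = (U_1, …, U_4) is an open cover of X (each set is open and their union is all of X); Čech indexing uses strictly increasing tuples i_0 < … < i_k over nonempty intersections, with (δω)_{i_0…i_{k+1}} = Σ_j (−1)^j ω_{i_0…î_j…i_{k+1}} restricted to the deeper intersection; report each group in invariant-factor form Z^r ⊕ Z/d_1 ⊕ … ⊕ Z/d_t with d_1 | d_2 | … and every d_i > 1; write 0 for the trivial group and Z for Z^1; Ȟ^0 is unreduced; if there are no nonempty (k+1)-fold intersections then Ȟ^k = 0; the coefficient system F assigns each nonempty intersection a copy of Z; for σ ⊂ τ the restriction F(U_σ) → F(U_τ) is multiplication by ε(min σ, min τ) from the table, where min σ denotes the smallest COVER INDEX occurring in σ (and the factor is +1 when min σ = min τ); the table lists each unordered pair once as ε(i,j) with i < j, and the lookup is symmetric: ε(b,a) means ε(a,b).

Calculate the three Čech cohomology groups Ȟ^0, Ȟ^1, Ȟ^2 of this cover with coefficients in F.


Ȟ^0(U;F) ≅ Z, Ȟ^1(U;F) ≅ 0, Ȟ^2(U;F) ≅ Z

nonempty overlaps:
  U12={q,u} U13={r,u} U14={q,r} U23={s,u} U24={q,s} U34={r,s}
  U123={u} U124={q} U134={r} U234={s}
C dims 4,6,4; δ0: rk 3, SNF 1^3; δ1: rk 3, SNF 1^3
degree 0: 4−3−0 = 1 → Ȟ^0 ≅ Z
degree 1: 6−3−3 = 0 → Ȟ^1 ≅ 0
degree 2: 4−0−3 = 1 → Ȟ^2 ≅ Z


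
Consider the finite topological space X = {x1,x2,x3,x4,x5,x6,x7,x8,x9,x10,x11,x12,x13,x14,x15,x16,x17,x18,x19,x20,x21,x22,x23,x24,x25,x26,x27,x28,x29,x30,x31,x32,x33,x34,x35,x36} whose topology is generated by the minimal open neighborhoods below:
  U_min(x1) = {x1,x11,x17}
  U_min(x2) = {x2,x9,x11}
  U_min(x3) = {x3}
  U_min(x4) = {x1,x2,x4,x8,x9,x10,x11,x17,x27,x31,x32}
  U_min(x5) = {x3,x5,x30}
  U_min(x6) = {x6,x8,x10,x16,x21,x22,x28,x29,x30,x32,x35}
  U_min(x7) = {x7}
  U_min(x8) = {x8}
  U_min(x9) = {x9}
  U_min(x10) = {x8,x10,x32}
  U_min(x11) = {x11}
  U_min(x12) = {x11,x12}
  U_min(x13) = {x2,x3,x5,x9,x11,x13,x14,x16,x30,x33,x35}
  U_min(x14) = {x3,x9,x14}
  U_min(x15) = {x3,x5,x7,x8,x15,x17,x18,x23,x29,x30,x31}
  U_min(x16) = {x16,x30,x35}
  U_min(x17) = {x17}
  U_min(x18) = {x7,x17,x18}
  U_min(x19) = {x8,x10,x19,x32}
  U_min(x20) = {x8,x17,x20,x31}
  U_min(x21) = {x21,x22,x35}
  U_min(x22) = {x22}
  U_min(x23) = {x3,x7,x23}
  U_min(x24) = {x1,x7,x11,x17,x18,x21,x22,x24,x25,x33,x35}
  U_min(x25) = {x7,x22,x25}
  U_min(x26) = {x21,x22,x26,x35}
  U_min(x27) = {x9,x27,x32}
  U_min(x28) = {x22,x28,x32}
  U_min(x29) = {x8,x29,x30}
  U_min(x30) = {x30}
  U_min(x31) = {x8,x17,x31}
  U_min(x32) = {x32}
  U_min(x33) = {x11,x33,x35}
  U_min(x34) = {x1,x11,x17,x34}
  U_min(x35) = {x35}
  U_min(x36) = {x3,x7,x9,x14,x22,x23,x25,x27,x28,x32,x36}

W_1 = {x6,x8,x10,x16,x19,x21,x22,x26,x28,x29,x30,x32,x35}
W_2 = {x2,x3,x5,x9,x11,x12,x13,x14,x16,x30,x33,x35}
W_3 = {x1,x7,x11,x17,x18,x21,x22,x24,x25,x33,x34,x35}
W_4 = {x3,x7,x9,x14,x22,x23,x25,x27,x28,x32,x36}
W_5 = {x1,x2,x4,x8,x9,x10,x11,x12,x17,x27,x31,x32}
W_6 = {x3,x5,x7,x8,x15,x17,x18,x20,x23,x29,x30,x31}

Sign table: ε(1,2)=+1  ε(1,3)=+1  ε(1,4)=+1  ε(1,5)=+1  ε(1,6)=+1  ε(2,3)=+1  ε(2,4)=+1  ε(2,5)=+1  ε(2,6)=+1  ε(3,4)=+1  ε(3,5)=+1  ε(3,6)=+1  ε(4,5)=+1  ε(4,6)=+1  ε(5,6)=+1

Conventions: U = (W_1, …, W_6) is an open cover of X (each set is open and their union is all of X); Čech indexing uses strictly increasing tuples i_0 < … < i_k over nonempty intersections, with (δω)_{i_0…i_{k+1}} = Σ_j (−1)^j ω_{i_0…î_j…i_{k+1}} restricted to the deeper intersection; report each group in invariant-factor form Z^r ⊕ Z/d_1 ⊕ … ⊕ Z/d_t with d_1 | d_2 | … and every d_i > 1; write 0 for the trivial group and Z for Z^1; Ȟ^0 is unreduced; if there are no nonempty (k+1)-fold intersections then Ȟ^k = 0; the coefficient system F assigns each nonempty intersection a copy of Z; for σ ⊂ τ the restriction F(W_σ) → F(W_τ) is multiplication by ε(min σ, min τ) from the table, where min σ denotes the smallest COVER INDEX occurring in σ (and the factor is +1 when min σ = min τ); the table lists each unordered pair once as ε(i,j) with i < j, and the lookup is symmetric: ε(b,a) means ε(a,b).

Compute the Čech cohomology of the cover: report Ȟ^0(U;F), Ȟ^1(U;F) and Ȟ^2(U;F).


nerve simplices:
  W12={x16,x30,x35} W13={x21,x22,x35} W14={x22,x28,x32} W15={x8,x10,x32} W16={x8,x29,x30} W23={x11,x33,x35} W24={x3,x9,x14} W25={x2,x9,x11,x12} W26={x3,x5,x30} W34={x7,x22,x25} W35={x1,x11,x17} W36={x7,x17,x18} W45={x9,x27,x32} W46={x3,x7,x23} W56={x8,x17,x31}
  W123={x35} W126={x30} W134={x22} W145={x32} W156={x8} W235={x11} W245={x9} W246={x3} W346={x7} W356={x17}
C dims 6,15,10; δ0: rk 5, SNF 1^5; δ1: rk 10, SNF 1^9·2
degree 0: 6−5−0 = 1 → Ȟ^0 ≅ Z
degree 1: 15−10−5 = 0 → Ȟ^1 ≅ 0
degree 2: 10−0−10 = 0 plus torsion [2] → Ȟ^2 ≅ Z/2

Ȟ^0 ≅ Z, Ȟ^1 ≅ 0 and Ȟ^2 ≅ Z/2


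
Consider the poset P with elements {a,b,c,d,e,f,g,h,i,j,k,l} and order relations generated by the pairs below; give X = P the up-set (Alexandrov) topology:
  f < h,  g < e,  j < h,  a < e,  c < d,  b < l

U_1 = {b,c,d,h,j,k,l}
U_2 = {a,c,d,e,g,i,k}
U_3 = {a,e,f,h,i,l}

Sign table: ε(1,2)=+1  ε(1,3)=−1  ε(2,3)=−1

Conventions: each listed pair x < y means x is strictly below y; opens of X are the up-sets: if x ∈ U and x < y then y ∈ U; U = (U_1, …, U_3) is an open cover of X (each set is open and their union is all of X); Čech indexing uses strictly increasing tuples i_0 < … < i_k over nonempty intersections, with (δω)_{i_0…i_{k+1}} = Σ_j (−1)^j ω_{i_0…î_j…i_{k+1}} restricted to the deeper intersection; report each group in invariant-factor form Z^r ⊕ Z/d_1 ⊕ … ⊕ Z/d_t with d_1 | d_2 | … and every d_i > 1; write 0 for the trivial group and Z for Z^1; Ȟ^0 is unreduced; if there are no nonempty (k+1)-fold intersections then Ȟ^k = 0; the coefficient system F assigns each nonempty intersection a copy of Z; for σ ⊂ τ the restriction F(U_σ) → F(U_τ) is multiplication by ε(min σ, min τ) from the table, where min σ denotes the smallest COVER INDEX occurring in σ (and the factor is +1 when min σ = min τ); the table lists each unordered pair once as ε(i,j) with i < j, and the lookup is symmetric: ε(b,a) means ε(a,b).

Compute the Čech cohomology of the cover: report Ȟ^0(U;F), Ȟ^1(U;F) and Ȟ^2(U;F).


Ȟ^0(U;F) ≅ Z, Ȟ^1(U;F) ≅ Z and Ȟ^2(U;F) ≅ 0

nerve simplices:
  U12={c,d,k} U13={h,l} U23={a,e,i}
C dims 3,3; δ0: rk 2, SNF 1^2
degree 0: 3−2−0 = 1 → Ȟ^0 ≅ Z
degree 1: 3−0−2 = 1 → Ȟ^1 ≅ Z
degree 2: 0−0−0 = 0 → Ȟ^2 ≅ 0


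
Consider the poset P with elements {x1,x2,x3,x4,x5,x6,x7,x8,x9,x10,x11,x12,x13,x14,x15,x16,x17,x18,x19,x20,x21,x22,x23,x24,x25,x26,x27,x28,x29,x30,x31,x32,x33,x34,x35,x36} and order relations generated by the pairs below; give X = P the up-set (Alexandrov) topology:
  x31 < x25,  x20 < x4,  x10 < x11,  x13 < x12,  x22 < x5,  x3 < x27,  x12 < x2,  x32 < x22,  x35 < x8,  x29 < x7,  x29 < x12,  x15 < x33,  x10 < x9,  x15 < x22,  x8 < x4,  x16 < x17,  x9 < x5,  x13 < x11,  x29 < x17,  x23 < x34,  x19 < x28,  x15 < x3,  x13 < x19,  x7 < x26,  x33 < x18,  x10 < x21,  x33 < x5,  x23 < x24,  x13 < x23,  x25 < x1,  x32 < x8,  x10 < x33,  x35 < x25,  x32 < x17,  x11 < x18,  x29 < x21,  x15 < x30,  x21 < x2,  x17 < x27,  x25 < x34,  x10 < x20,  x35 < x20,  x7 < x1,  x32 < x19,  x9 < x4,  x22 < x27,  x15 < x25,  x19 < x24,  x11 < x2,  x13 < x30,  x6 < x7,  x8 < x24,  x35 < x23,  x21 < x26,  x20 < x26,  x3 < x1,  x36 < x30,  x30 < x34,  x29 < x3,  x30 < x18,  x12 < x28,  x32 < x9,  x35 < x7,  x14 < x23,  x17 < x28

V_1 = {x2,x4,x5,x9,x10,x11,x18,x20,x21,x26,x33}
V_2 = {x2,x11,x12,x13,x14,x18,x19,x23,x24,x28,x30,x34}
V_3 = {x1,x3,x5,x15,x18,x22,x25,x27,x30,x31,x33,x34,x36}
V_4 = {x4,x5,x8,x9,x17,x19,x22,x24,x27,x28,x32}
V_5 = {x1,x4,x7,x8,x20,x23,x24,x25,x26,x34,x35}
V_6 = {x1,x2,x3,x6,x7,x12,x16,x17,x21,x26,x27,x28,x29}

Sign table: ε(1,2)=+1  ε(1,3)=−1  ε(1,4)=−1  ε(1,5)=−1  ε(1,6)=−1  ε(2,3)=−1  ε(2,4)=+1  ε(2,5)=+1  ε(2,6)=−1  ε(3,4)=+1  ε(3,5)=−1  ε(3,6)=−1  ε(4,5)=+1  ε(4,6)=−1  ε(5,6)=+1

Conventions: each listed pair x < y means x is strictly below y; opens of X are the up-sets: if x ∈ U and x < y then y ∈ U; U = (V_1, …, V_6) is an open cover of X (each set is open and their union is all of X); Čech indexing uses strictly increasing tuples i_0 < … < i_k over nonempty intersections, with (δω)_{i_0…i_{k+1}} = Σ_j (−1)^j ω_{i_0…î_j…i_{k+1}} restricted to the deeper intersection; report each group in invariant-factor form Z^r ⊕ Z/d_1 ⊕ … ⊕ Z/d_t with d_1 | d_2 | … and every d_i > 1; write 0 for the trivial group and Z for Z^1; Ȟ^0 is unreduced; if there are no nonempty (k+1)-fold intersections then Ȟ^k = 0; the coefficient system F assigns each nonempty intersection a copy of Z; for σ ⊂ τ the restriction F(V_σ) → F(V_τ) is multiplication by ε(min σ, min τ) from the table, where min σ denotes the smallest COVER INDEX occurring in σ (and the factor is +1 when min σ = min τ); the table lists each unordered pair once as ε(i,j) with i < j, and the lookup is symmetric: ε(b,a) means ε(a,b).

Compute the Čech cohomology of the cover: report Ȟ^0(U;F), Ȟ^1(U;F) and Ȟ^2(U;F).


intersection data:
  V12={x2,x11,x18} V13={x5,x18,x33} V14={x4,x5,x9} V15={x4,x20,x26} V16={x2,x21,x26} V23={x18,x30,x34} V24={x19,x24,x28} V25={x23,x24,x34} V26={x2,x12,x28} V34={x5,x22,x27} V35={x1,x25,x34} V36={x1,x3,x27} V45={x4,x8,x24} V46={x17,x27,x28} V56={x1,x7,x26}
  V123={x18} V126={x2} V134={x5} V145={x4} V156={x26} V235={x34} V245={x24} V246={x28} V346={x27} V356={x1}
C dims 6,15,10; δ0: rk 6, SNF 1^5·2; δ1: rk 9, SNF 1^9
Ȟ^0 = (6 − 6) − 0 = 0, so Ȟ^0 ≅ 0
Ȟ^1 = (15 − 9) − 6 = 0 plus torsion [2], so Ȟ^1 ≅ Z/2
Ȟ^2 = (10 − 0) − 9 = 1, so Ȟ^2 ≅ Z

Ȟ^0 = 0, Ȟ^1 = Z/2 and Ȟ^2 = Z


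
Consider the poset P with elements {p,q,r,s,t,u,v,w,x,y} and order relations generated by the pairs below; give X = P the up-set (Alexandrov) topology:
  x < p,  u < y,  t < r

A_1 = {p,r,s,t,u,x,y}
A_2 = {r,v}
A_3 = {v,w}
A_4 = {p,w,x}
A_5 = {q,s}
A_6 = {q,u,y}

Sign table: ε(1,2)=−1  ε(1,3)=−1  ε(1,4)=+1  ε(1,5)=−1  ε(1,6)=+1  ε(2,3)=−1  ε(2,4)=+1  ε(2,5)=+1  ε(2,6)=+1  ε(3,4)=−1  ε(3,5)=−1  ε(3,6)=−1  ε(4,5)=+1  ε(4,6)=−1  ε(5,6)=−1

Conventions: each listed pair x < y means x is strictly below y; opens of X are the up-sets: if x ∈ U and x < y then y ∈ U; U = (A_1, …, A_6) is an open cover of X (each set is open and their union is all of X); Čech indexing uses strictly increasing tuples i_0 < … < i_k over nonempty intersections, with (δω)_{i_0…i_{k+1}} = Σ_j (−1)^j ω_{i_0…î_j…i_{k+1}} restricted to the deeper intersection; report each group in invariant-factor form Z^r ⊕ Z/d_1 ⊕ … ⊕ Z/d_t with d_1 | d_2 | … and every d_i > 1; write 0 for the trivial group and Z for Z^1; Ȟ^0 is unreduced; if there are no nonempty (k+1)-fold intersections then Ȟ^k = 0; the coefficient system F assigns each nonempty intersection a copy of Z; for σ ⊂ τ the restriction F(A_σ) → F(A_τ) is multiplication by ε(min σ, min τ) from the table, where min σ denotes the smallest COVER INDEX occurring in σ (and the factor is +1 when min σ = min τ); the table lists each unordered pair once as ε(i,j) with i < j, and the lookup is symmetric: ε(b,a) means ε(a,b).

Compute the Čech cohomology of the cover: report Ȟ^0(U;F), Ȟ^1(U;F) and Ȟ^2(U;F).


Ȟ^0(U;F) ≅ 0, Ȟ^1(U;F) ≅ Z ⊕ Z/2 and Ȟ^2(U;F) ≅ 0

nonempty intersections:
  A12={r} A14={p,x} A15={s} A16={u,y} A23={v} A34={w} A56={q}
C dims 6,7; δ0: rk 6, SNF 1^5·2
Ȟ^0: (6−6)−0=0 ⇒ 0
Ȟ^1: (7−0)−6=1 plus torsion [2] ⇒ Z ⊕ Z/2
Ȟ^2: (0−0)−0=0 ⇒ 0


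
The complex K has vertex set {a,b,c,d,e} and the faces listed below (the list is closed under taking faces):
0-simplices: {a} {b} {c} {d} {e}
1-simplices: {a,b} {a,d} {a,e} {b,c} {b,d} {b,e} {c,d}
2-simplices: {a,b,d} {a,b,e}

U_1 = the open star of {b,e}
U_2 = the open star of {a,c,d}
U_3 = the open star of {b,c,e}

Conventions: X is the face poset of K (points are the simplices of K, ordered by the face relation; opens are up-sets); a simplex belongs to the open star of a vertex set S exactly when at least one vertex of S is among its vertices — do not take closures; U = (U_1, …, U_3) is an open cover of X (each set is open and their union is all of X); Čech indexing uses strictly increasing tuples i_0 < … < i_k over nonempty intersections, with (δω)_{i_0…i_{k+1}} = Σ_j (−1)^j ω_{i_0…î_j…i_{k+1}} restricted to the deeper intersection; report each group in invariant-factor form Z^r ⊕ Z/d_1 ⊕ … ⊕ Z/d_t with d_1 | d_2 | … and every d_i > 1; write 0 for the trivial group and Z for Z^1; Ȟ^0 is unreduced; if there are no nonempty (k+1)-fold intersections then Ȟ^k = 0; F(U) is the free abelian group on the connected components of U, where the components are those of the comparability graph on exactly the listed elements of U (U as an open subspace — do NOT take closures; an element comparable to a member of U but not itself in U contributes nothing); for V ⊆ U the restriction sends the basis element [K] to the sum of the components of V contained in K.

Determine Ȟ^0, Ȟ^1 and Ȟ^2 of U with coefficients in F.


nerve simplices:
  U1={{b},{e},{a,b},{a,e},{b,c},{b,d},{b,e},{a,b,d},{a,b,e}} U2={{a},{c},{d},{a,b},{a,d},{a,e},{b,c},{b,d},{c,d},{a,b,d},{a,b,e}} U3={{b},{c},{e},{a,b},{a,e},{b,c},{b,d},{b,e},{c,d},{a,b,d},{a,b,e}}
  U12={{a,b},{a,e},{b,c},{b,d},{a,b,d},{a,b,e}} U13={{b},{e},{a,b},{a,e},{b,c},{b,d},{b,e},{a,b,d},{a,b,e}} U23={{c},{a,b},{a,e},{b,c},{b,d},{c,d},{a,b,d},{a,b,e}}
  U123={{a,b},{a,e},{b,c},{b,d},{a,b,d},{a,b,e}}
components per intersection:
  U1: {{b},{e},{a,b},{a,e},{b,c},{b,d},{b,e},{a,b,d},{a,b,e}}
  U2: {{a},{c},{d},{a,b},{a,d},{a,e},{b,c},{b,d},{c,d},{a,b,d},{a,b,e}}
  U3: {{b},{c},{e},{a,b},{a,e},{b,c},{b,d},{b,e},{c,d},{a,b,d},{a,b,e}}
  U12: {{a,b},{a,e},{b,d},{a,b,d},{a,b,e}} {{b,c}}
  U13: {{b},{e},{a,b},{a,e},{b,c},{b,d},{b,e},{a,b,d},{a,b,e}}
  U23: {{c},{b,c},{c,d}} {{a,b},{a,e},{b,d},{a,b,d},{a,b,e}}
  U123: {{a,b},{a,e},{b,d},{a,b,d},{a,b,e}} {{b,c}}
C dims 3,5,2; δ0: rk 2, SNF 1^2; δ1: rk 2, SNF 1^2
degree 0: 3−2−0 = 1 → Ȟ^0 ≅ Z
degree 1: 5−2−2 = 1 → Ȟ^1 ≅ Z
degree 2: 2−0−2 = 0 → Ȟ^2 ≅ 0

Ȟ^0 ≅ Z, Ȟ^1 ≅ Z, Ȟ^2 ≅ 0


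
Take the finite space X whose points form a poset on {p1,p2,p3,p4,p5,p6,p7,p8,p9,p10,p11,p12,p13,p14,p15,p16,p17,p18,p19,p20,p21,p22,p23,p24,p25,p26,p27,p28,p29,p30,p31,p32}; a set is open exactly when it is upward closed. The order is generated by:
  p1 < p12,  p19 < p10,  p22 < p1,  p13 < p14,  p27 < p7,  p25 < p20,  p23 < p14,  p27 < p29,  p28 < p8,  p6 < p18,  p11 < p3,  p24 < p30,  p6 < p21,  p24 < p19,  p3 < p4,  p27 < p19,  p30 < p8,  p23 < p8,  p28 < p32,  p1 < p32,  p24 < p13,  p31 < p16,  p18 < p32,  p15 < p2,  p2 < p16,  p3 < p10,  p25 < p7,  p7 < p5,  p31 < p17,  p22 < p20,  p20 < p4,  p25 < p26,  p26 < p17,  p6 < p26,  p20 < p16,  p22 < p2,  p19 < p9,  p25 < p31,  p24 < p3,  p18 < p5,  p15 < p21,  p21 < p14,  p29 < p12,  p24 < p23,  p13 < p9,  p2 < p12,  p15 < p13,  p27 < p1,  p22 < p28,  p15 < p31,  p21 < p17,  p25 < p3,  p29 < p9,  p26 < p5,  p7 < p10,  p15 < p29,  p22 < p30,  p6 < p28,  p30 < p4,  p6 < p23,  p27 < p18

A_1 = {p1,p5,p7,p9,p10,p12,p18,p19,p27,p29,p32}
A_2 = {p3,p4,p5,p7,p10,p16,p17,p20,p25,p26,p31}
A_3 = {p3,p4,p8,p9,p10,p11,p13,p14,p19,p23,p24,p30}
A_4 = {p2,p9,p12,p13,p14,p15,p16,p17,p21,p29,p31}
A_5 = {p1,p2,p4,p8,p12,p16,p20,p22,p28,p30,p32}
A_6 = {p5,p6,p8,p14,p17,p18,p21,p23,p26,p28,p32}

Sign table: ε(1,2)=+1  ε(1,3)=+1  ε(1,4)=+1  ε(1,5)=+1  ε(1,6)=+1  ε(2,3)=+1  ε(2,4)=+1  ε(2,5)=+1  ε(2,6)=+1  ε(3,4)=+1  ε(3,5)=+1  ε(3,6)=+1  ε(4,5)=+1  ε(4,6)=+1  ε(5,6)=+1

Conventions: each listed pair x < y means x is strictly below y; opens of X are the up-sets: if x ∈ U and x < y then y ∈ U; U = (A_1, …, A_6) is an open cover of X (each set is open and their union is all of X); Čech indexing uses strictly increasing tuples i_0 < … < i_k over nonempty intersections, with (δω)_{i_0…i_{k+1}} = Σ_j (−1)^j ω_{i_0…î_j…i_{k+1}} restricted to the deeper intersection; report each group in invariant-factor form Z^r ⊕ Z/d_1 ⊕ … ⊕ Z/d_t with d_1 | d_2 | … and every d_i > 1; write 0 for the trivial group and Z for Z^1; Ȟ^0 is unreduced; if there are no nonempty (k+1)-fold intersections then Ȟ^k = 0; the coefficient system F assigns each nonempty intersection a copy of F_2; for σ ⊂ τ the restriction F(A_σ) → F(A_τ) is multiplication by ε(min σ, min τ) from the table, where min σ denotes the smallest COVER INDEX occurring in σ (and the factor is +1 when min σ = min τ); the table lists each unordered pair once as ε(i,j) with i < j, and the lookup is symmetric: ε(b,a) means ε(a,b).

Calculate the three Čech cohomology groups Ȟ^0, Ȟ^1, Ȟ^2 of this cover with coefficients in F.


nerve simplices:
  A12={p5,p7,p10} A13={p9,p10,p19} A14={p9,p12,p29} A15={p1,p12,p32} A16={p5,p18,p32} A23={p3,p4,p10} A24={p16,p17,p31} A25={p4,p16,p20} A26={p5,p17,p26} A34={p9,p13,p14} A35={p4,p8,p30} A36={p8,p14,p23} A45={p2,p12,p16} A46={p14,p17,p21} A56={p8,p28,p32}
  A123={p10} A126={p5} A134={p9} A145={p12} A156={p32} A235={p4} A245={p16} A246={p17} A346={p14} A356={p8}
C dims 6,15,10; δ0: rk_F2 5; δ1: rk_F2 9
degree 0: 6−5−0 = 1 → Ȟ^0 ≅ Z/2
degree 1: 15−9−5 = 1 → Ȟ^1 ≅ Z/2
degree 2: 10−0−9 = 1 → Ȟ^2 ≅ Z/2

Ȟ^0(U;F) ≅ Z/2,  Ȟ^1(U;F) ≅ Z/2,  Ȟ^2(U;F) ≅ Z/2
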